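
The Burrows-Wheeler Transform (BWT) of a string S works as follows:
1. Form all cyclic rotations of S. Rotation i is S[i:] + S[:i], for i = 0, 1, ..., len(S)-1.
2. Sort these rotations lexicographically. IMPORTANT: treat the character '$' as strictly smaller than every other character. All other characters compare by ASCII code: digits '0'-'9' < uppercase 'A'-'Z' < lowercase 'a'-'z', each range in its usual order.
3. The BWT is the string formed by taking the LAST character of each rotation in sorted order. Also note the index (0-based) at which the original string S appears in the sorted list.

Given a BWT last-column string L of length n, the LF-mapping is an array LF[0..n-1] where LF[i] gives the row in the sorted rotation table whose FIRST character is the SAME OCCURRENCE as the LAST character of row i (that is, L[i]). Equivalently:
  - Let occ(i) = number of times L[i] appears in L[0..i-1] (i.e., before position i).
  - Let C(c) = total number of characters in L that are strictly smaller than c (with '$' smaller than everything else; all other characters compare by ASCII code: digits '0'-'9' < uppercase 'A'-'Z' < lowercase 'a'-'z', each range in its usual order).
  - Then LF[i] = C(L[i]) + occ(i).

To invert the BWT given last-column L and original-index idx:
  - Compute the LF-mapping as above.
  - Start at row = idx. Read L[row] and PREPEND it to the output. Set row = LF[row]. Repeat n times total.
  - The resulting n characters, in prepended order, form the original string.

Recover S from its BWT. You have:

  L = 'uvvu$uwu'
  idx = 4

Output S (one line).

LF mapping: 1 5 6 2 0 3 7 4
Walk LF starting at row 4, prepending L[row]:
  step 1: row=4, L[4]='$', prepend. Next row=LF[4]=0
  step 2: row=0, L[0]='u', prepend. Next row=LF[0]=1
  step 3: row=1, L[1]='v', prepend. Next row=LF[1]=5
  step 4: row=5, L[5]='u', prepend. Next row=LF[5]=3
  step 5: row=3, L[3]='u', prepend. Next row=LF[3]=2
  step 6: row=2, L[2]='v', prepend. Next row=LF[2]=6
  step 7: row=6, L[6]='w', prepend. Next row=LF[6]=7
  step 8: row=7, L[7]='u', prepend. Next row=LF[7]=4
Reversed output: uwvuuvu$

Answer: uwvuuvu$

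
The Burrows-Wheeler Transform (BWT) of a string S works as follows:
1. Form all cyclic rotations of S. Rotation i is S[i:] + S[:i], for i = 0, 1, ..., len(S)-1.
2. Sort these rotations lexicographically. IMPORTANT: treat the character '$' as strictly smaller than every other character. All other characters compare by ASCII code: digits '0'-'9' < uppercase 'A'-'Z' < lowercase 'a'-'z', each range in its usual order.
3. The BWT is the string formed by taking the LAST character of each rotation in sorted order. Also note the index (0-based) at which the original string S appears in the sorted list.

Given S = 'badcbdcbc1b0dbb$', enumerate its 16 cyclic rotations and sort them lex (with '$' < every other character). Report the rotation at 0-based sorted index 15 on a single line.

All 16 rotations (rotation i = S[i:]+S[:i]):
  rot[0] = badcbdcbc1b0dbb$
  rot[1] = adcbdcbc1b0dbb$b
  rot[2] = dcbdcbc1b0dbb$ba
  rot[3] = cbdcbc1b0dbb$bad
  rot[4] = bdcbc1b0dbb$badc
  rot[5] = dcbc1b0dbb$badcb
  rot[6] = cbc1b0dbb$badcbd
  rot[7] = bc1b0dbb$badcbdc
  rot[8] = c1b0dbb$badcbdcb
  rot[9] = 1b0dbb$badcbdcbc
  rot[10] = b0dbb$badcbdcbc1
  rot[11] = 0dbb$badcbdcbc1b
  rot[12] = dbb$badcbdcbc1b0
  rot[13] = bb$badcbdcbc1b0d
  rot[14] = b$badcbdcbc1b0db
  rot[15] = $badcbdcbc1b0dbb
Sorted (with $ < everything):
  sorted[0] = $badcbdcbc1b0dbb
  sorted[1] = 0dbb$badcbdcbc1b
  sorted[2] = 1b0dbb$badcbdcbc
  sorted[3] = adcbdcbc1b0dbb$b
  sorted[4] = b$badcbdcbc1b0db
  sorted[5] = b0dbb$badcbdcbc1
  sorted[6] = badcbdcbc1b0dbb$
  sorted[7] = bb$badcbdcbc1b0d
  sorted[8] = bc1b0dbb$badcbdc
  sorted[9] = bdcbc1b0dbb$badc
  sorted[10] = c1b0dbb$badcbdcb
  sorted[11] = cbc1b0dbb$badcbd
  sorted[12] = cbdcbc1b0dbb$bad
  sorted[13] = dbb$badcbdcbc1b0
  sorted[14] = dcbc1b0dbb$badcb
  sorted[15] = dcbdcbc1b0dbb$ba
sorted[15] = dcbdcbc1b0dbb$ba

Answer: dcbdcbc1b0dbb$ba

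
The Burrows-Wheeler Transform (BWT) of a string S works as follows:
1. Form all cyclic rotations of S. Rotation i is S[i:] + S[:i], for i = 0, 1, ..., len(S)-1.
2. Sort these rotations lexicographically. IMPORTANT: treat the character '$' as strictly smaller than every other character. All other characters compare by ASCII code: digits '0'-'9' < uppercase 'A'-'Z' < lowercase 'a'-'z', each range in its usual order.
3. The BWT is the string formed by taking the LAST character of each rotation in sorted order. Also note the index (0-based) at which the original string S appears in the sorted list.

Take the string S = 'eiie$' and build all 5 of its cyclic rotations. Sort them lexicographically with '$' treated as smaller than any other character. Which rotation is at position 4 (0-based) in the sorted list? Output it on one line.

All 5 rotations (rotation i = S[i:]+S[:i]):
  rot[0] = eiie$
  rot[1] = iie$e
  rot[2] = ie$ei
  rot[3] = e$eii
  rot[4] = $eiie
Sorted (with $ < everything):
  sorted[0] = $eiie
  sorted[1] = e$eii
  sorted[2] = eiie$
  sorted[3] = ie$ei
  sorted[4] = iie$e
sorted[4] = iie$e

Answer: iie$e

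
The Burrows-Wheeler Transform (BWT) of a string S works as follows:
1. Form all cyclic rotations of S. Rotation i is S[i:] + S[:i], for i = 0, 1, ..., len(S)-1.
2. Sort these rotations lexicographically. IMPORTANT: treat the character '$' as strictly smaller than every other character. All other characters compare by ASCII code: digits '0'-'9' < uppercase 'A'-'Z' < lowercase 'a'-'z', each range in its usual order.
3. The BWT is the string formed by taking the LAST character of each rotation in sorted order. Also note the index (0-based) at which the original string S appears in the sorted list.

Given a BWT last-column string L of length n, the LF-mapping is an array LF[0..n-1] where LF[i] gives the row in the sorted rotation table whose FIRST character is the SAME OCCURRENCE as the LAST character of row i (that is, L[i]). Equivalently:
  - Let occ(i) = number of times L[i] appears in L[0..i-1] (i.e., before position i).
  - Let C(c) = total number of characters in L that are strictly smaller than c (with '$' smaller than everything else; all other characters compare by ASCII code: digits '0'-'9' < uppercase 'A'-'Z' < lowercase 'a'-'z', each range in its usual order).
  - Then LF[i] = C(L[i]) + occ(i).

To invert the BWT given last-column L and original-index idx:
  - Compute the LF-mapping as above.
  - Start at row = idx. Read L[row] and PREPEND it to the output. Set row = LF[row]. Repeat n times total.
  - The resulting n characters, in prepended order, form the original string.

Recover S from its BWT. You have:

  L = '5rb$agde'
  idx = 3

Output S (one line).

Answer: badger5$

Derivation:
LF mapping: 1 7 3 0 2 6 4 5
Walk LF starting at row 3, prepending L[row]:
  step 1: row=3, L[3]='$', prepend. Next row=LF[3]=0
  step 2: row=0, L[0]='5', prepend. Next row=LF[0]=1
  step 3: row=1, L[1]='r', prepend. Next row=LF[1]=7
  step 4: row=7, L[7]='e', prepend. Next row=LF[7]=5
  step 5: row=5, L[5]='g', prepend. Next row=LF[5]=6
  step 6: row=6, L[6]='d', prepend. Next row=LF[6]=4
  step 7: row=4, L[4]='a', prepend. Next row=LF[4]=2
  step 8: row=2, L[2]='b', prepend. Next row=LF[2]=3
Reversed output: badger5$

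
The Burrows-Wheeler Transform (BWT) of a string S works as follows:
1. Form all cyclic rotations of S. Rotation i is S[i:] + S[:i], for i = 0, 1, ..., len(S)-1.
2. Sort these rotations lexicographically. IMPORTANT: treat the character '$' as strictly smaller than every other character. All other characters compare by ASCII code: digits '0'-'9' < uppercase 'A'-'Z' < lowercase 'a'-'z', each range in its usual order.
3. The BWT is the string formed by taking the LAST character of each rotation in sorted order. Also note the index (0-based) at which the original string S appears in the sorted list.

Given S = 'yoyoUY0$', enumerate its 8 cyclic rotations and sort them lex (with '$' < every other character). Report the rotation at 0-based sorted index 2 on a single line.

Answer: UY0$yoyo

Derivation:
All 8 rotations (rotation i = S[i:]+S[:i]):
  rot[0] = yoyoUY0$
  rot[1] = oyoUY0$y
  rot[2] = yoUY0$yo
  rot[3] = oUY0$yoy
  rot[4] = UY0$yoyo
  rot[5] = Y0$yoyoU
  rot[6] = 0$yoyoUY
  rot[7] = $yoyoUY0
Sorted (with $ < everything):
  sorted[0] = $yoyoUY0
  sorted[1] = 0$yoyoUY
  sorted[2] = UY0$yoyo
  sorted[3] = Y0$yoyoU
  sorted[4] = oUY0$yoy
  sorted[5] = oyoUY0$y
  sorted[6] = yoUY0$yo
  sorted[7] = yoyoUY0$
sorted[2] = UY0$yoyo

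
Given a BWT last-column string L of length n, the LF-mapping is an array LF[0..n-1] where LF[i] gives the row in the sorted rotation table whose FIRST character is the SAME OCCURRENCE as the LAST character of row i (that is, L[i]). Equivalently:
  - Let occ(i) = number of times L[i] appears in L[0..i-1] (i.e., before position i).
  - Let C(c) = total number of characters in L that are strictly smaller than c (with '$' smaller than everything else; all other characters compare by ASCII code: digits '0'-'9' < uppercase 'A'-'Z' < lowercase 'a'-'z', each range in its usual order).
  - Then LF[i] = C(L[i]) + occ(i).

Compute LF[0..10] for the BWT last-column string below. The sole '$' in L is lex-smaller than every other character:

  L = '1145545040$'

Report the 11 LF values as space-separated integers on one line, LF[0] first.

Answer: 3 4 5 8 9 6 10 1 7 2 0

Derivation:
Char counts: '$':1, '0':2, '1':2, '4':3, '5':3
C (first-col start): C('$')=0, C('0')=1, C('1')=3, C('4')=5, C('5')=8
L[0]='1': occ=0, LF[0]=C('1')+0=3+0=3
L[1]='1': occ=1, LF[1]=C('1')+1=3+1=4
L[2]='4': occ=0, LF[2]=C('4')+0=5+0=5
L[3]='5': occ=0, LF[3]=C('5')+0=8+0=8
L[4]='5': occ=1, LF[4]=C('5')+1=8+1=9
L[5]='4': occ=1, LF[5]=C('4')+1=5+1=6
L[6]='5': occ=2, LF[6]=C('5')+2=8+2=10
L[7]='0': occ=0, LF[7]=C('0')+0=1+0=1
L[8]='4': occ=2, LF[8]=C('4')+2=5+2=7
L[9]='0': occ=1, LF[9]=C('0')+1=1+1=2
L[10]='$': occ=0, LF[10]=C('$')+0=0+0=0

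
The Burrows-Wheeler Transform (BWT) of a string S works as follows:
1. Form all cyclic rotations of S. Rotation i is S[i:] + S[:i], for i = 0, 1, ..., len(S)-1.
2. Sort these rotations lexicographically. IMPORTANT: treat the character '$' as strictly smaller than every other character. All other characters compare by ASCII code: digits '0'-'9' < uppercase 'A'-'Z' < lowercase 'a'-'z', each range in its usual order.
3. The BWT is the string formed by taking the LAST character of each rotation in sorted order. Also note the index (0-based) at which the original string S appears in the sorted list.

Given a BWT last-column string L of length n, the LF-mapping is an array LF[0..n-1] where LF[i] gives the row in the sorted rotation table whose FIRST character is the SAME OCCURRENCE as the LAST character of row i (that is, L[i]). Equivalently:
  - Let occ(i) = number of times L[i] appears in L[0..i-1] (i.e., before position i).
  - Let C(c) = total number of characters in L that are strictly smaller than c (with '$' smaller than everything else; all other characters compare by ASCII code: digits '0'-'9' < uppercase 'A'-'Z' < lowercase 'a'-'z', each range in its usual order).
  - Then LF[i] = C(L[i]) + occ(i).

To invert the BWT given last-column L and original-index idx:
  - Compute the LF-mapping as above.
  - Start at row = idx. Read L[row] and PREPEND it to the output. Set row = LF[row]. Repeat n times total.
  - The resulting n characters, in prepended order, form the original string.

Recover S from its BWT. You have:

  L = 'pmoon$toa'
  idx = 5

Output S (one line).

LF mapping: 7 2 4 5 3 0 8 6 1
Walk LF starting at row 5, prepending L[row]:
  step 1: row=5, L[5]='$', prepend. Next row=LF[5]=0
  step 2: row=0, L[0]='p', prepend. Next row=LF[0]=7
  step 3: row=7, L[7]='o', prepend. Next row=LF[7]=6
  step 4: row=6, L[6]='t', prepend. Next row=LF[6]=8
  step 5: row=8, L[8]='a', prepend. Next row=LF[8]=1
  step 6: row=1, L[1]='m', prepend. Next row=LF[1]=2
  step 7: row=2, L[2]='o', prepend. Next row=LF[2]=4
  step 8: row=4, L[4]='n', prepend. Next row=LF[4]=3
  step 9: row=3, L[3]='o', prepend. Next row=LF[3]=5
Reversed output: onomatop$

Answer: onomatop$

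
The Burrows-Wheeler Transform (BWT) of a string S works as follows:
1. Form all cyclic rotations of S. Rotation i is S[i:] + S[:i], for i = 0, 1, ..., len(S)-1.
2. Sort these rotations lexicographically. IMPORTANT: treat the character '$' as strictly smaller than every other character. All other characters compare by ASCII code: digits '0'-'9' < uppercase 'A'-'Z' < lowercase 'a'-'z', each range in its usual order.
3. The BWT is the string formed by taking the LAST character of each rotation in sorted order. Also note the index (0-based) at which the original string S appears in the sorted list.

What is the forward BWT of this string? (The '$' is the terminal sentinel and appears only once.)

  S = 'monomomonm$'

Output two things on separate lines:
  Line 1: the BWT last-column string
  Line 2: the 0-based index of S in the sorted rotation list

Answer: mnoo$oonmmm
4

Derivation:
All 11 rotations (rotation i = S[i:]+S[:i]):
  rot[0] = monomomonm$
  rot[1] = onomomonm$m
  rot[2] = nomomonm$mo
  rot[3] = omomonm$mon
  rot[4] = momonm$mono
  rot[5] = omonm$monom
  rot[6] = monm$monomo
  rot[7] = onm$monomom
  rot[8] = nm$monomomo
  rot[9] = m$monomomon
  rot[10] = $monomomonm
Sorted (with $ < everything):
  sorted[0] = $monomomonm  (last char: 'm')
  sorted[1] = m$monomomon  (last char: 'n')
  sorted[2] = momonm$mono  (last char: 'o')
  sorted[3] = monm$monomo  (last char: 'o')
  sorted[4] = monomomonm$  (last char: '$')
  sorted[5] = nm$monomomo  (last char: 'o')
  sorted[6] = nomomonm$mo  (last char: 'o')
  sorted[7] = omomonm$mon  (last char: 'n')
  sorted[8] = omonm$monom  (last char: 'm')
  sorted[9] = onm$monomom  (last char: 'm')
  sorted[10] = onomomonm$m  (last char: 'm')
Last column: mnoo$oonmmm
Original string S is at sorted index 4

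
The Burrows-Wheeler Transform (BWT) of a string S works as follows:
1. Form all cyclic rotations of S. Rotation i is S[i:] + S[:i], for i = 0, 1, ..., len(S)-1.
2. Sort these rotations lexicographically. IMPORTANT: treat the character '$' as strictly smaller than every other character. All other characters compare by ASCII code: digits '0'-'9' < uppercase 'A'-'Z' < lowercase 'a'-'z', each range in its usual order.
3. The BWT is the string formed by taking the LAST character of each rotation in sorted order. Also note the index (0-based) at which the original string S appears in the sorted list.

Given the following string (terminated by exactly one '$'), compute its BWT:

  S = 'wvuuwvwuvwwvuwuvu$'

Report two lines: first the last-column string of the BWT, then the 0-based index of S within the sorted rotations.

All 18 rotations (rotation i = S[i:]+S[:i]):
  rot[0] = wvuuwvwuvwwvuwuvu$
  rot[1] = vuuwvwuvwwvuwuvu$w
  rot[2] = uuwvwuvwwvuwuvu$wv
  rot[3] = uwvwuvwwvuwuvu$wvu
  rot[4] = wvwuvwwvuwuvu$wvuu
  rot[5] = vwuvwwvuwuvu$wvuuw
  rot[6] = wuvwwvuwuvu$wvuuwv
  rot[7] = uvwwvuwuvu$wvuuwvw
  rot[8] = vwwvuwuvu$wvuuwvwu
  rot[9] = wwvuwuvu$wvuuwvwuv
  rot[10] = wvuwuvu$wvuuwvwuvw
  rot[11] = vuwuvu$wvuuwvwuvww
  rot[12] = uwuvu$wvuuwvwuvwwv
  rot[13] = wuvu$wvuuwvwuvwwvu
  rot[14] = uvu$wvuuwvwuvwwvuw
  rot[15] = vu$wvuuwvwuvwwvuwu
  rot[16] = u$wvuuwvwuvwwvuwuv
  rot[17] = $wvuuwvwuvwwvuwuvu
Sorted (with $ < everything):
  sorted[0] = $wvuuwvwuvwwvuwuvu  (last char: 'u')
  sorted[1] = u$wvuuwvwuvwwvuwuv  (last char: 'v')
  sorted[2] = uuwvwuvwwvuwuvu$wv  (last char: 'v')
  sorted[3] = uvu$wvuuwvwuvwwvuw  (last char: 'w')
  sorted[4] = uvwwvuwuvu$wvuuwvw  (last char: 'w')
  sorted[5] = uwuvu$wvuuwvwuvwwv  (last char: 'v')
  sorted[6] = uwvwuvwwvuwuvu$wvu  (last char: 'u')
  sorted[7] = vu$wvuuwvwuvwwvuwu  (last char: 'u')
  sorted[8] = vuuwvwuvwwvuwuvu$w  (last char: 'w')
  sorted[9] = vuwuvu$wvuuwvwuvww  (last char: 'w')
  sorted[10] = vwuvwwvuwuvu$wvuuw  (last char: 'w')
  sorted[11] = vwwvuwuvu$wvuuwvwu  (last char: 'u')
  sorted[12] = wuvu$wvuuwvwuvwwvu  (last char: 'u')
  sorted[13] = wuvwwvuwuvu$wvuuwv  (last char: 'v')
  sorted[14] = wvuuwvwuvwwvuwuvu$  (last char: '$')
  sorted[15] = wvuwuvu$wvuuwvwuvw  (last char: 'w')
  sorted[16] = wvwuvwwvuwuvu$wvuu  (last char: 'u')
  sorted[17] = wwvuwuvu$wvuuwvwuv  (last char: 'v')
Last column: uvvwwvuuwwwuuv$wuv
Original string S is at sorted index 14

Answer: uvvwwvuuwwwuuv$wuv
14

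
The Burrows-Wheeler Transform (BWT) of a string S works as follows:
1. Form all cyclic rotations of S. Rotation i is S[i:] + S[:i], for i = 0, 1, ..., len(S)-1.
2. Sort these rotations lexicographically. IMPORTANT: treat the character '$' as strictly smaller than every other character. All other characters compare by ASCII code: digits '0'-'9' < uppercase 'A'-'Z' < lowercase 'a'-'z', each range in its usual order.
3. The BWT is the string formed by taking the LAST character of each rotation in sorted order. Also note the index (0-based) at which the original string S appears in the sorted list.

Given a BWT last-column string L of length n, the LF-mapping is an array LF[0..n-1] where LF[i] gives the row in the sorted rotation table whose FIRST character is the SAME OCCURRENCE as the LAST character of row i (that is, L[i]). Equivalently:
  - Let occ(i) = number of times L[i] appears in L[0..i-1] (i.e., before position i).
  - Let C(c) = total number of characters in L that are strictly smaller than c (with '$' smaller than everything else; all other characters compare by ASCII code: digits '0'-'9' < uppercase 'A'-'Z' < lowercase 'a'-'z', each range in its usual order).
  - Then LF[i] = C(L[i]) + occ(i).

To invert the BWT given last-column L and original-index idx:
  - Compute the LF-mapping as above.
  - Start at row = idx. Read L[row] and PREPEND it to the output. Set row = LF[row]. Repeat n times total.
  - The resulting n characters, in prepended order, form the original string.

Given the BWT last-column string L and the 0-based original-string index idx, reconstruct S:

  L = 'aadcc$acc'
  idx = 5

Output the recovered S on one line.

LF mapping: 1 2 8 4 5 0 3 6 7
Walk LF starting at row 5, prepending L[row]:
  step 1: row=5, L[5]='$', prepend. Next row=LF[5]=0
  step 2: row=0, L[0]='a', prepend. Next row=LF[0]=1
  step 3: row=1, L[1]='a', prepend. Next row=LF[1]=2
  step 4: row=2, L[2]='d', prepend. Next row=LF[2]=8
  step 5: row=8, L[8]='c', prepend. Next row=LF[8]=7
  step 6: row=7, L[7]='c', prepend. Next row=LF[7]=6
  step 7: row=6, L[6]='a', prepend. Next row=LF[6]=3
  step 8: row=3, L[3]='c', prepend. Next row=LF[3]=4
  step 9: row=4, L[4]='c', prepend. Next row=LF[4]=5
Reversed output: ccaccdaa$

Answer: ccaccdaa$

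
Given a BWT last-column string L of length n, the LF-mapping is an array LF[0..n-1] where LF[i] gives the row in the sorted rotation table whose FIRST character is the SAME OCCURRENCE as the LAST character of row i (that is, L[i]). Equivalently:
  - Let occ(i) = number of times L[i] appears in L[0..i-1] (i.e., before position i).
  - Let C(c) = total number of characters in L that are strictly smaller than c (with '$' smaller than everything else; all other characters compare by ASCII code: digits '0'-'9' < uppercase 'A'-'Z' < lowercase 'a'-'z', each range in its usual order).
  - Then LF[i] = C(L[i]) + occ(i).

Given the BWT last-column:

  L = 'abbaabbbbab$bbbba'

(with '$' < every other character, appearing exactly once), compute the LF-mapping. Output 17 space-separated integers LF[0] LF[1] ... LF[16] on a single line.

Char counts: '$':1, 'a':5, 'b':11
C (first-col start): C('$')=0, C('a')=1, C('b')=6
L[0]='a': occ=0, LF[0]=C('a')+0=1+0=1
L[1]='b': occ=0, LF[1]=C('b')+0=6+0=6
L[2]='b': occ=1, LF[2]=C('b')+1=6+1=7
L[3]='a': occ=1, LF[3]=C('a')+1=1+1=2
L[4]='a': occ=2, LF[4]=C('a')+2=1+2=3
L[5]='b': occ=2, LF[5]=C('b')+2=6+2=8
L[6]='b': occ=3, LF[6]=C('b')+3=6+3=9
L[7]='b': occ=4, LF[7]=C('b')+4=6+4=10
L[8]='b': occ=5, LF[8]=C('b')+5=6+5=11
L[9]='a': occ=3, LF[9]=C('a')+3=1+3=4
L[10]='b': occ=6, LF[10]=C('b')+6=6+6=12
L[11]='$': occ=0, LF[11]=C('$')+0=0+0=0
L[12]='b': occ=7, LF[12]=C('b')+7=6+7=13
L[13]='b': occ=8, LF[13]=C('b')+8=6+8=14
L[14]='b': occ=9, LF[14]=C('b')+9=6+9=15
L[15]='b': occ=10, LF[15]=C('b')+10=6+10=16
L[16]='a': occ=4, LF[16]=C('a')+4=1+4=5

Answer: 1 6 7 2 3 8 9 10 11 4 12 0 13 14 15 16 5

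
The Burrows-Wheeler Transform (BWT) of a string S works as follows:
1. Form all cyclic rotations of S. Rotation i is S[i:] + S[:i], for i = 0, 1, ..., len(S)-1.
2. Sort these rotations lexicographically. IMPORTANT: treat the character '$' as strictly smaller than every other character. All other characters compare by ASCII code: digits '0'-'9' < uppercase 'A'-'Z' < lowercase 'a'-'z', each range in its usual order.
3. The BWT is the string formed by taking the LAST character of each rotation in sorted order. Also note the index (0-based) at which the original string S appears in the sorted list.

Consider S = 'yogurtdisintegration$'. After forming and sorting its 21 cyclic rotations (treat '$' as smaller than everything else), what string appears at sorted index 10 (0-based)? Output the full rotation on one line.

Answer: ntegration$yogurtdisi

Derivation:
All 21 rotations (rotation i = S[i:]+S[:i]):
  rot[0] = yogurtdisintegration$
  rot[1] = ogurtdisintegration$y
  rot[2] = gurtdisintegration$yo
  rot[3] = urtdisintegration$yog
  rot[4] = rtdisintegration$yogu
  rot[5] = tdisintegration$yogur
  rot[6] = disintegration$yogurt
  rot[7] = isintegration$yogurtd
  rot[8] = sintegration$yogurtdi
  rot[9] = integration$yogurtdis
  rot[10] = ntegration$yogurtdisi
  rot[11] = tegration$yogurtdisin
  rot[12] = egration$yogurtdisint
  rot[13] = gration$yogurtdisinte
  rot[14] = ration$yogurtdisinteg
  rot[15] = ation$yogurtdisintegr
  rot[16] = tion$yogurtdisintegra
  rot[17] = ion$yogurtdisintegrat
  rot[18] = on$yogurtdisintegrati
  rot[19] = n$yogurtdisintegratio
  rot[20] = $yogurtdisintegration
Sorted (with $ < everything):
  sorted[0] = $yogurtdisintegration
  sorted[1] = ation$yogurtdisintegr
  sorted[2] = disintegration$yogurt
  sorted[3] = egration$yogurtdisint
  sorted[4] = gration$yogurtdisinte
  sorted[5] = gurtdisintegration$yo
  sorted[6] = integration$yogurtdis
  sorted[7] = ion$yogurtdisintegrat
  sorted[8] = isintegration$yogurtd
  sorted[9] = n$yogurtdisintegratio
  sorted[10] = ntegration$yogurtdisi
  sorted[11] = ogurtdisintegration$y
  sorted[12] = on$yogurtdisintegrati
  sorted[13] = ration$yogurtdisinteg
  sorted[14] = rtdisintegration$yogu
  sorted[15] = sintegration$yogurtdi
  sorted[16] = tdisintegration$yogur
  sorted[17] = tegration$yogurtdisin
  sorted[18] = tion$yogurtdisintegra
  sorted[19] = urtdisintegration$yog
  sorted[20] = yogurtdisintegration$
sorted[10] = ntegration$yogurtdisi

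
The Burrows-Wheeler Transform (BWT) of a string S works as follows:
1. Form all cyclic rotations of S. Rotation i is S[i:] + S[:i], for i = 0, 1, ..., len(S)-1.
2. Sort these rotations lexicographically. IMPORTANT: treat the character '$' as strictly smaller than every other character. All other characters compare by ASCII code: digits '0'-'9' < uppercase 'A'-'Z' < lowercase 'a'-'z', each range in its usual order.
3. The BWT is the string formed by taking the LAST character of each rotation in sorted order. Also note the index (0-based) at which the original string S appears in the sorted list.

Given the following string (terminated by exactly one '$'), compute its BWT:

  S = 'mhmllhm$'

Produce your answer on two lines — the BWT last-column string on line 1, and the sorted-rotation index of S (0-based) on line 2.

All 8 rotations (rotation i = S[i:]+S[:i]):
  rot[0] = mhmllhm$
  rot[1] = hmllhm$m
  rot[2] = mllhm$mh
  rot[3] = llhm$mhm
  rot[4] = lhm$mhml
  rot[5] = hm$mhmll
  rot[6] = m$mhmllh
  rot[7] = $mhmllhm
Sorted (with $ < everything):
  sorted[0] = $mhmllhm  (last char: 'm')
  sorted[1] = hm$mhmll  (last char: 'l')
  sorted[2] = hmllhm$m  (last char: 'm')
  sorted[3] = lhm$mhml  (last char: 'l')
  sorted[4] = llhm$mhm  (last char: 'm')
  sorted[5] = m$mhmllh  (last char: 'h')
  sorted[6] = mhmllhm$  (last char: '$')
  sorted[7] = mllhm$mh  (last char: 'h')
Last column: mlmlmh$h
Original string S is at sorted index 6

Answer: mlmlmh$h
6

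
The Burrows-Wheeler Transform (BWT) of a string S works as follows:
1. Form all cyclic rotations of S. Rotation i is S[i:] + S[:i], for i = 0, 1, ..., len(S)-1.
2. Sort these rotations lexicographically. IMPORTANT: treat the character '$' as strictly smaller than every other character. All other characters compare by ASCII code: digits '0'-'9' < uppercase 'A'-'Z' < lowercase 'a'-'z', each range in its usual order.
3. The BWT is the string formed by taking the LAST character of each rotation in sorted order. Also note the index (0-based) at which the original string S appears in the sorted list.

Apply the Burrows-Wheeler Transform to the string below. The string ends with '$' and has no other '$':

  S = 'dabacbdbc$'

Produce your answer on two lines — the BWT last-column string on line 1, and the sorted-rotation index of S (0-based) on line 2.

Answer: cdbadcba$b
8

Derivation:
All 10 rotations (rotation i = S[i:]+S[:i]):
  rot[0] = dabacbdbc$
  rot[1] = abacbdbc$d
  rot[2] = bacbdbc$da
  rot[3] = acbdbc$dab
  rot[4] = cbdbc$daba
  rot[5] = bdbc$dabac
  rot[6] = dbc$dabacb
  rot[7] = bc$dabacbd
  rot[8] = c$dabacbdb
  rot[9] = $dabacbdbc
Sorted (with $ < everything):
  sorted[0] = $dabacbdbc  (last char: 'c')
  sorted[1] = abacbdbc$d  (last char: 'd')
  sorted[2] = acbdbc$dab  (last char: 'b')
  sorted[3] = bacbdbc$da  (last char: 'a')
  sorted[4] = bc$dabacbd  (last char: 'd')
  sorted[5] = bdbc$dabac  (last char: 'c')
  sorted[6] = c$dabacbdb  (last char: 'b')
  sorted[7] = cbdbc$daba  (last char: 'a')
  sorted[8] = dabacbdbc$  (last char: '$')
  sorted[9] = dbc$dabacb  (last char: 'b')
Last column: cdbadcba$b
Original string S is at sorted index 8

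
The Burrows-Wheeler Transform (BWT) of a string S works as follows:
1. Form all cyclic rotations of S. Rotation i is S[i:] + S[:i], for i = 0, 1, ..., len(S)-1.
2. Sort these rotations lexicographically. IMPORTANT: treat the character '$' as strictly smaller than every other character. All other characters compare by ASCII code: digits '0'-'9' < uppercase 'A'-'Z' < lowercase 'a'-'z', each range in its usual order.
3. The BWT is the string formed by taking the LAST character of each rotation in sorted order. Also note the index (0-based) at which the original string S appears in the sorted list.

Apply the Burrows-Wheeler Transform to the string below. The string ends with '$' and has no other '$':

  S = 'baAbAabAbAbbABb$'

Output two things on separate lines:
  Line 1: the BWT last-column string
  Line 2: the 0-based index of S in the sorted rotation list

Answer: bbbabbAbABbAaA$A
14

Derivation:
All 16 rotations (rotation i = S[i:]+S[:i]):
  rot[0] = baAbAabAbAbbABb$
  rot[1] = aAbAabAbAbbABb$b
  rot[2] = AbAabAbAbbABb$ba
  rot[3] = bAabAbAbbABb$baA
  rot[4] = AabAbAbbABb$baAb
  rot[5] = abAbAbbABb$baAbA
  rot[6] = bAbAbbABb$baAbAa
  rot[7] = AbAbbABb$baAbAab
  rot[8] = bAbbABb$baAbAabA
  rot[9] = AbbABb$baAbAabAb
  rot[10] = bbABb$baAbAabAbA
  rot[11] = bABb$baAbAabAbAb
  rot[12] = ABb$baAbAabAbAbb
  rot[13] = Bb$baAbAabAbAbbA
  rot[14] = b$baAbAabAbAbbAB
  rot[15] = $baAbAabAbAbbABb
Sorted (with $ < everything):
  sorted[0] = $baAbAabAbAbbABb  (last char: 'b')
  sorted[1] = ABb$baAbAabAbAbb  (last char: 'b')
  sorted[2] = AabAbAbbABb$baAb  (last char: 'b')
  sorted[3] = AbAabAbAbbABb$ba  (last char: 'a')
  sorted[4] = AbAbbABb$baAbAab  (last char: 'b')
  sorted[5] = AbbABb$baAbAabAb  (last char: 'b')
  sorted[6] = Bb$baAbAabAbAbbA  (last char: 'A')
  sorted[7] = aAbAabAbAbbABb$b  (last char: 'b')
  sorted[8] = abAbAbbABb$baAbA  (last char: 'A')
  sorted[9] = b$baAbAabAbAbbAB  (last char: 'B')
  sorted[10] = bABb$baAbAabAbAb  (last char: 'b')
  sorted[11] = bAabAbAbbABb$baA  (last char: 'A')
  sorted[12] = bAbAbbABb$baAbAa  (last char: 'a')
  sorted[13] = bAbbABb$baAbAabA  (last char: 'A')
  sorted[14] = baAbAabAbAbbABb$  (last char: '$')
  sorted[15] = bbABb$baAbAabAbA  (last char: 'A')
Last column: bbbabbAbABbAaA$A
Original string S is at sorted index 14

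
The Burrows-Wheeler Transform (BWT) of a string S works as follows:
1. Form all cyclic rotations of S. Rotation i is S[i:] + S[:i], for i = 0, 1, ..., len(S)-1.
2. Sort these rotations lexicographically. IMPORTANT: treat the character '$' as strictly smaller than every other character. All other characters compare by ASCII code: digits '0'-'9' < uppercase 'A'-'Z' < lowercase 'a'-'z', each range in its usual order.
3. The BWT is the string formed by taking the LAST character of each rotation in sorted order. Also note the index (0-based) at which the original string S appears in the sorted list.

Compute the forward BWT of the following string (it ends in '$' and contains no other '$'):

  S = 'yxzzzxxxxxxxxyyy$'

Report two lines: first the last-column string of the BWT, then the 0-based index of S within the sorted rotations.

Answer: yzxxxxxxxyy$yxzzx
11

Derivation:
All 17 rotations (rotation i = S[i:]+S[:i]):
  rot[0] = yxzzzxxxxxxxxyyy$
  rot[1] = xzzzxxxxxxxxyyy$y
  rot[2] = zzzxxxxxxxxyyy$yx
  rot[3] = zzxxxxxxxxyyy$yxz
  rot[4] = zxxxxxxxxyyy$yxzz
  rot[5] = xxxxxxxxyyy$yxzzz
  rot[6] = xxxxxxxyyy$yxzzzx
  rot[7] = xxxxxxyyy$yxzzzxx
  rot[8] = xxxxxyyy$yxzzzxxx
  rot[9] = xxxxyyy$yxzzzxxxx
  rot[10] = xxxyyy$yxzzzxxxxx
  rot[11] = xxyyy$yxzzzxxxxxx
  rot[12] = xyyy$yxzzzxxxxxxx
  rot[13] = yyy$yxzzzxxxxxxxx
  rot[14] = yy$yxzzzxxxxxxxxy
  rot[15] = y$yxzzzxxxxxxxxyy
  rot[16] = $yxzzzxxxxxxxxyyy
Sorted (with $ < everything):
  sorted[0] = $yxzzzxxxxxxxxyyy  (last char: 'y')
  sorted[1] = xxxxxxxxyyy$yxzzz  (last char: 'z')
  sorted[2] = xxxxxxxyyy$yxzzzx  (last char: 'x')
  sorted[3] = xxxxxxyyy$yxzzzxx  (last char: 'x')
  sorted[4] = xxxxxyyy$yxzzzxxx  (last char: 'x')
  sorted[5] = xxxxyyy$yxzzzxxxx  (last char: 'x')
  sorted[6] = xxxyyy$yxzzzxxxxx  (last char: 'x')
  sorted[7] = xxyyy$yxzzzxxxxxx  (last char: 'x')
  sorted[8] = xyyy$yxzzzxxxxxxx  (last char: 'x')
  sorted[9] = xzzzxxxxxxxxyyy$y  (last char: 'y')
  sorted[10] = y$yxzzzxxxxxxxxyy  (last char: 'y')
  sorted[11] = yxzzzxxxxxxxxyyy$  (last char: '$')
  sorted[12] = yy$yxzzzxxxxxxxxy  (last char: 'y')
  sorted[13] = yyy$yxzzzxxxxxxxx  (last char: 'x')
  sorted[14] = zxxxxxxxxyyy$yxzz  (last char: 'z')
  sorted[15] = zzxxxxxxxxyyy$yxz  (last char: 'z')
  sorted[16] = zzzxxxxxxxxyyy$yx  (last char: 'x')
Last column: yzxxxxxxxyy$yxzzx
Original string S is at sorted index 11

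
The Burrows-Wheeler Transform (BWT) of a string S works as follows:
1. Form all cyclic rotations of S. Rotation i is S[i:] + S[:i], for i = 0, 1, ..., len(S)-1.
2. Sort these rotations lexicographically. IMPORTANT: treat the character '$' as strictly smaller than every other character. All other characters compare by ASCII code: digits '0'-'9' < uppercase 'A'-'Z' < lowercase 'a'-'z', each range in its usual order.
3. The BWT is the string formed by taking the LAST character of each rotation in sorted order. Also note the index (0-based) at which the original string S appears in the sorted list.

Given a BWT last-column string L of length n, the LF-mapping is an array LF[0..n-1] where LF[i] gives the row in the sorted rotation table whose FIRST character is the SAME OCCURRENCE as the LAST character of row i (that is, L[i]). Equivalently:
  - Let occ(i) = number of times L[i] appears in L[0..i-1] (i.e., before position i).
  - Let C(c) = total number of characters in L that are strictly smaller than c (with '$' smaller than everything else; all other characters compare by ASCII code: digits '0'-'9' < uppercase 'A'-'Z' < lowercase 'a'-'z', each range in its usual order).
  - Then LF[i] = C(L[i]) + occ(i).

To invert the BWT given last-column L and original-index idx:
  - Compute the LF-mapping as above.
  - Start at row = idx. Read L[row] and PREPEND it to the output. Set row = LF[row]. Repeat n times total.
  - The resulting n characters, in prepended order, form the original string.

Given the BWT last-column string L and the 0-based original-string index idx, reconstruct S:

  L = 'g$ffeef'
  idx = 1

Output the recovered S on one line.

Answer: effefg$

Derivation:
LF mapping: 6 0 3 4 1 2 5
Walk LF starting at row 1, prepending L[row]:
  step 1: row=1, L[1]='$', prepend. Next row=LF[1]=0
  step 2: row=0, L[0]='g', prepend. Next row=LF[0]=6
  step 3: row=6, L[6]='f', prepend. Next row=LF[6]=5
  step 4: row=5, L[5]='e', prepend. Next row=LF[5]=2
  step 5: row=2, L[2]='f', prepend. Next row=LF[2]=3
  step 6: row=3, L[3]='f', prepend. Next row=LF[3]=4
  step 7: row=4, L[4]='e', prepend. Next row=LF[4]=1
Reversed output: effefg$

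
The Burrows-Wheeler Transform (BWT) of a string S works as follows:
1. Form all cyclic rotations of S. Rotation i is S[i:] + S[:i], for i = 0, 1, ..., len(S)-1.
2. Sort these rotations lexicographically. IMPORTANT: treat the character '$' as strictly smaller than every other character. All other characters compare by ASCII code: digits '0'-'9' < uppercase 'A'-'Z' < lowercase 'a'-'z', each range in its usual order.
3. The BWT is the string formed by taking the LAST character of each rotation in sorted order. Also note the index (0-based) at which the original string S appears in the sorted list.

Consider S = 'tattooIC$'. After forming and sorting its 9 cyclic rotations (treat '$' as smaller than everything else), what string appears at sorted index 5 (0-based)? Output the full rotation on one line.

Answer: ooIC$tatt

Derivation:
All 9 rotations (rotation i = S[i:]+S[:i]):
  rot[0] = tattooIC$
  rot[1] = attooIC$t
  rot[2] = ttooIC$ta
  rot[3] = tooIC$tat
  rot[4] = ooIC$tatt
  rot[5] = oIC$tatto
  rot[6] = IC$tattoo
  rot[7] = C$tattooI
  rot[8] = $tattooIC
Sorted (with $ < everything):
  sorted[0] = $tattooIC
  sorted[1] = C$tattooI
  sorted[2] = IC$tattoo
  sorted[3] = attooIC$t
  sorted[4] = oIC$tatto
  sorted[5] = ooIC$tatt
  sorted[6] = tattooIC$
  sorted[7] = tooIC$tat
  sorted[8] = ttooIC$ta
sorted[5] = ooIC$tatt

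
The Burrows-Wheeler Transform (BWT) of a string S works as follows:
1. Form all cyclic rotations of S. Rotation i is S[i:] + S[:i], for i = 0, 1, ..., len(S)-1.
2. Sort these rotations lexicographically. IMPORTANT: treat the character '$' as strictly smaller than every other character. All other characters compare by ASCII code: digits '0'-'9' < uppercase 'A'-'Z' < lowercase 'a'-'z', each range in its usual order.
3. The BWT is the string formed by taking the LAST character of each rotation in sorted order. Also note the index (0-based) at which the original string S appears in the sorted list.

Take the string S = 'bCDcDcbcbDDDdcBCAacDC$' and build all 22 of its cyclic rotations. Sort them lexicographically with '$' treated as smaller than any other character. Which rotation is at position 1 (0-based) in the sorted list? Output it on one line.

Answer: AacDC$bCDcDcbcbDDDdcBC

Derivation:
All 22 rotations (rotation i = S[i:]+S[:i]):
  rot[0] = bCDcDcbcbDDDdcBCAacDC$
  rot[1] = CDcDcbcbDDDdcBCAacDC$b
  rot[2] = DcDcbcbDDDdcBCAacDC$bC
  rot[3] = cDcbcbDDDdcBCAacDC$bCD
  rot[4] = DcbcbDDDdcBCAacDC$bCDc
  rot[5] = cbcbDDDdcBCAacDC$bCDcD
  rot[6] = bcbDDDdcBCAacDC$bCDcDc
  rot[7] = cbDDDdcBCAacDC$bCDcDcb
  rot[8] = bDDDdcBCAacDC$bCDcDcbc
  rot[9] = DDDdcBCAacDC$bCDcDcbcb
  rot[10] = DDdcBCAacDC$bCDcDcbcbD
  rot[11] = DdcBCAacDC$bCDcDcbcbDD
  rot[12] = dcBCAacDC$bCDcDcbcbDDD
  rot[13] = cBCAacDC$bCDcDcbcbDDDd
  rot[14] = BCAacDC$bCDcDcbcbDDDdc
  rot[15] = CAacDC$bCDcDcbcbDDDdcB
  rot[16] = AacDC$bCDcDcbcbDDDdcBC
  rot[17] = acDC$bCDcDcbcbDDDdcBCA
  rot[18] = cDC$bCDcDcbcbDDDdcBCAa
  rot[19] = DC$bCDcDcbcbDDDdcBCAac
  rot[20] = C$bCDcDcbcbDDDdcBCAacD
  rot[21] = $bCDcDcbcbDDDdcBCAacDC
Sorted (with $ < everything):
  sorted[0] = $bCDcDcbcbDDDdcBCAacDC
  sorted[1] = AacDC$bCDcDcbcbDDDdcBC
  sorted[2] = BCAacDC$bCDcDcbcbDDDdc
  sorted[3] = C$bCDcDcbcbDDDdcBCAacD
  sorted[4] = CAacDC$bCDcDcbcbDDDdcB
  sorted[5] = CDcDcbcbDDDdcBCAacDC$b
  sorted[6] = DC$bCDcDcbcbDDDdcBCAac
  sorted[7] = DDDdcBCAacDC$bCDcDcbcb
  sorted[8] = DDdcBCAacDC$bCDcDcbcbD
  sorted[9] = DcDcbcbDDDdcBCAacDC$bC
  sorted[10] = DcbcbDDDdcBCAacDC$bCDc
  sorted[11] = DdcBCAacDC$bCDcDcbcbDD
  sorted[12] = acDC$bCDcDcbcbDDDdcBCA
  sorted[13] = bCDcDcbcbDDDdcBCAacDC$
  sorted[14] = bDDDdcBCAacDC$bCDcDcbc
  sorted[15] = bcbDDDdcBCAacDC$bCDcDc
  sorted[16] = cBCAacDC$bCDcDcbcbDDDd
  sorted[17] = cDC$bCDcDcbcbDDDdcBCAa
  sorted[18] = cDcbcbDDDdcBCAacDC$bCD
  sorted[19] = cbDDDdcBCAacDC$bCDcDcb
  sorted[20] = cbcbDDDdcBCAacDC$bCDcD
  sorted[21] = dcBCAacDC$bCDcDcbcbDDD
sorted[1] = AacDC$bCDcDcbcbDDDdcBC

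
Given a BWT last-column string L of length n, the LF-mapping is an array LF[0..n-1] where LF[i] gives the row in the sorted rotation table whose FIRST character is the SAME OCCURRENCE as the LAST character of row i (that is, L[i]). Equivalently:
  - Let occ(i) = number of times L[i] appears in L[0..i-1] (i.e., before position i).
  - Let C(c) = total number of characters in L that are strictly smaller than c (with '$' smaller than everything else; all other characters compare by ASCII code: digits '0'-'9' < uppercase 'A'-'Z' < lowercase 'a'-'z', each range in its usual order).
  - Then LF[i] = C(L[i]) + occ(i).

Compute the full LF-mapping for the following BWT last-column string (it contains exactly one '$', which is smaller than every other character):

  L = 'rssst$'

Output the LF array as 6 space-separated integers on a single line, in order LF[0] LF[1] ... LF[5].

Char counts: '$':1, 'r':1, 's':3, 't':1
C (first-col start): C('$')=0, C('r')=1, C('s')=2, C('t')=5
L[0]='r': occ=0, LF[0]=C('r')+0=1+0=1
L[1]='s': occ=0, LF[1]=C('s')+0=2+0=2
L[2]='s': occ=1, LF[2]=C('s')+1=2+1=3
L[3]='s': occ=2, LF[3]=C('s')+2=2+2=4
L[4]='t': occ=0, LF[4]=C('t')+0=5+0=5
L[5]='$': occ=0, LF[5]=C('$')+0=0+0=0

Answer: 1 2 3 4 5 0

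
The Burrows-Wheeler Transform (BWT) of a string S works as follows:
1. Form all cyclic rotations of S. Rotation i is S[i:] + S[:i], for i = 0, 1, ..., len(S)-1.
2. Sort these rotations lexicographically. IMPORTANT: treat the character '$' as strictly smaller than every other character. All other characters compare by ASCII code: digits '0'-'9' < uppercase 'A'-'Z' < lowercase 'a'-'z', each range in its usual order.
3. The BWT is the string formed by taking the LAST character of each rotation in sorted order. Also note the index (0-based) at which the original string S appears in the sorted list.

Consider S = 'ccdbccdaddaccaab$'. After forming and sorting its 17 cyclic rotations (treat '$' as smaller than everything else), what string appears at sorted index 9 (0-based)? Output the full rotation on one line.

Answer: ccdaddaccaab$ccdb

Derivation:
All 17 rotations (rotation i = S[i:]+S[:i]):
  rot[0] = ccdbccdaddaccaab$
  rot[1] = cdbccdaddaccaab$c
  rot[2] = dbccdaddaccaab$cc
  rot[3] = bccdaddaccaab$ccd
  rot[4] = ccdaddaccaab$ccdb
  rot[5] = cdaddaccaab$ccdbc
  rot[6] = daddaccaab$ccdbcc
  rot[7] = addaccaab$ccdbccd
  rot[8] = ddaccaab$ccdbccda
  rot[9] = daccaab$ccdbccdad
  rot[10] = accaab$ccdbccdadd
  rot[11] = ccaab$ccdbccdadda
  rot[12] = caab$ccdbccdaddac
  rot[13] = aab$ccdbccdaddacc
  rot[14] = ab$ccdbccdaddacca
  rot[15] = b$ccdbccdaddaccaa
  rot[16] = $ccdbccdaddaccaab
Sorted (with $ < everything):
  sorted[0] = $ccdbccdaddaccaab
  sorted[1] = aab$ccdbccdaddacc
  sorted[2] = ab$ccdbccdaddacca
  sorted[3] = accaab$ccdbccdadd
  sorted[4] = addaccaab$ccdbccd
  sorted[5] = b$ccdbccdaddaccaa
  sorted[6] = bccdaddaccaab$ccd
  sorted[7] = caab$ccdbccdaddac
  sorted[8] = ccaab$ccdbccdadda
  sorted[9] = ccdaddaccaab$ccdb
  sorted[10] = ccdbccdaddaccaab$
  sorted[11] = cdaddaccaab$ccdbc
  sorted[12] = cdbccdaddaccaab$c
  sorted[13] = daccaab$ccdbccdad
  sorted[14] = daddaccaab$ccdbcc
  sorted[15] = dbccdaddaccaab$cc
  sorted[16] = ddaccaab$ccdbccda
sorted[9] = ccdaddaccaab$ccdb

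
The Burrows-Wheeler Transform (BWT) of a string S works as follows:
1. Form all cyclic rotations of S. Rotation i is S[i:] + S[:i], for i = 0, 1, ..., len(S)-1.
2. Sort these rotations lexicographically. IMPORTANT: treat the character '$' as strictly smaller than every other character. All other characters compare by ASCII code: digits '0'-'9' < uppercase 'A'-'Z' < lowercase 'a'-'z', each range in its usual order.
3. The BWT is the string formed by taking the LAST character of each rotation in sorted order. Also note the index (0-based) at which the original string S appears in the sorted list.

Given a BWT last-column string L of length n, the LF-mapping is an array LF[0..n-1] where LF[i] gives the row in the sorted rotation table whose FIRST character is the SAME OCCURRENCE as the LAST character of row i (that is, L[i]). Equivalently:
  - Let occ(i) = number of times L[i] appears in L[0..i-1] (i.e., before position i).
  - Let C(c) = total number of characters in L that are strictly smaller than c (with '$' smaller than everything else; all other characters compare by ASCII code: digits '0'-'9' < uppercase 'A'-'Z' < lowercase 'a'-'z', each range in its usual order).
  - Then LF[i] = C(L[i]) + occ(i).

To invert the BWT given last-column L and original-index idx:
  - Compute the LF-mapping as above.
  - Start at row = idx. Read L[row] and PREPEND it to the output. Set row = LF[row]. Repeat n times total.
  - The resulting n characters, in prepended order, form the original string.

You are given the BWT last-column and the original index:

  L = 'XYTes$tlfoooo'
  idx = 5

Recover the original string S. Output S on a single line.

LF mapping: 2 3 1 4 11 0 12 6 5 7 8 9 10
Walk LF starting at row 5, prepending L[row]:
  step 1: row=5, L[5]='$', prepend. Next row=LF[5]=0
  step 2: row=0, L[0]='X', prepend. Next row=LF[0]=2
  step 3: row=2, L[2]='T', prepend. Next row=LF[2]=1
  step 4: row=1, L[1]='Y', prepend. Next row=LF[1]=3
  step 5: row=3, L[3]='e', prepend. Next row=LF[3]=4
  step 6: row=4, L[4]='s', prepend. Next row=LF[4]=11
  step 7: row=11, L[11]='o', prepend. Next row=LF[11]=9
  step 8: row=9, L[9]='o', prepend. Next row=LF[9]=7
  step 9: row=7, L[7]='l', prepend. Next row=LF[7]=6
  step 10: row=6, L[6]='t', prepend. Next row=LF[6]=12
  step 11: row=12, L[12]='o', prepend. Next row=LF[12]=10
  step 12: row=10, L[10]='o', prepend. Next row=LF[10]=8
  step 13: row=8, L[8]='f', prepend. Next row=LF[8]=5
Reversed output: footlooseYTX$

Answer: footlooseYTX$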